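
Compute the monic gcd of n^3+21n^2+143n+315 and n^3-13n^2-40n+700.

n+7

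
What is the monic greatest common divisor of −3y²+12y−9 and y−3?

y−3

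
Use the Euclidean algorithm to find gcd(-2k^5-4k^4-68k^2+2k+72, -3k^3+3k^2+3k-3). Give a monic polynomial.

k^2-1

By polynomial division,
  -2k^5-4k^4-68k^2+2k+72 = ((2/3)k^2+2k+8/3)(-3k^3+3k^2+3k-3) + (-80k^2+80)
  -3k^3+3k^2+3k-3 = ((3/80)k-3/80)(-80k^2+80) + (0)
Last nonzero remainder: -80k^2+80. Dividing through by -80 gives the monic gcd k^2-1.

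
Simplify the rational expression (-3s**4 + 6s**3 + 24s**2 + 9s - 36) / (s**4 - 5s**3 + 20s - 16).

Repeated division with remainder:
  -3s**4 + 6s**3 + 24s**2 + 9s - 36 = (-3)(s**4 - 5s**3 + 20s - 16) + (-9s**3 + 24s**2 + 69s - 84)
  s**4 - 5s**3 + 20s - 16 = (-(1/9)s + 7/27)(-9s**3 + 24s**2 + 69s - 84) + ((13/9)s**2 - (65/9)s + 52/9)
  -9s**3 + 24s**2 + 69s - 84 = (-(81/13)s - 189/13)((13/9)s**2 - (65/9)s + 52/9) + (0)
Last nonzero remainder: (13/9)s**2 - (65/9)s + 52/9. Dividing through by 13/9 gives the monic gcd s**2 - 5s + 4.
Cancel s**2 - 5s + 4 from numerator and denominator to get the reduced form.

(-3s**2 - 9s - 9)/(s**2 - 4)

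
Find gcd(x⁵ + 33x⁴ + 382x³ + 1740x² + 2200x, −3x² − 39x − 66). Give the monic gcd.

x² + 13x + 22

By polynomial division,
  x⁵ + 33x⁴ + 382x³ + 1740x² + 2200x = (−(1/3)x³ − (20/3)x² − (100/3)x)(−3x² − 39x − 66) + (0)
Last nonzero remainder: −3x² − 39x − 66. Dividing through by −3 gives the monic gcd x² + 13x + 22.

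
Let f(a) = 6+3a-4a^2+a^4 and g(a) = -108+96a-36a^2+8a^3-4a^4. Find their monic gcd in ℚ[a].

3-3a+a^2

By polynomial division,
  a^4-4a^2+3a+6 = (-1/4)(-4a^4+8a^3-36a^2+96a-108) + (2a^3-13a^2+27a-21)
  -4a^4+8a^3-36a^2+96a-108 = (-2a-9)(2a^3-13a^2+27a-21) + (-99a^2+297a-297)
  2a^3-13a^2+27a-21 = (-(2/99)a+7/99)(-99a^2+297a-297) + (0)
Last nonzero remainder: -99a^2+297a-297. Dividing through by -99 gives the monic gcd a^2-3a+3.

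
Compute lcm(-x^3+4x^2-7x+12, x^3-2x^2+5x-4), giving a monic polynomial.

x^4-5x^3+11x^2-19x+12

By polynomial division,
  -x^3+4x^2-7x+12 = (-1)(x^3-2x^2+5x-4) + (2x^2-2x+8)
  x^3-2x^2+5x-4 = ((1/2)x-1/2)(2x^2-2x+8) + (0)
Last nonzero remainder: 2x^2-2x+8. Dividing through by 2 gives the monic gcd x^2-x+4.
Then lcm(f, g) = f·g / gcd(f, g); expanding and making the result monic gives the answer.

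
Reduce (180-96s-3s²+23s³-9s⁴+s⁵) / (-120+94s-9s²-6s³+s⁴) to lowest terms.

(12-s²+s³)/(-8+2s+s²)

Euclidean algorithm in ℚ[s]:
  s⁵-9s⁴+23s³-3s²-96s+180 = (s-3)(s⁴-6s³-9s²+94s-120) + (14s³-124s²+306s-180)
  s⁴-6s³-9s²+94s-120 = ((1/14)s+10/49)(14s³-124s²+306s-180) + (-(272/49)s²+(2176/49)s-4080/49)
  14s³-124s²+306s-180 = (-(343/136)s+147/68)(-(272/49)s²+(2176/49)s-4080/49) + (0)
Last nonzero remainder: -(272/49)s²+(2176/49)s-4080/49. Dividing through by -272/49 gives the monic gcd s²-8s+15.
Cancel s²-8s+15 from numerator and denominator to get the reduced form.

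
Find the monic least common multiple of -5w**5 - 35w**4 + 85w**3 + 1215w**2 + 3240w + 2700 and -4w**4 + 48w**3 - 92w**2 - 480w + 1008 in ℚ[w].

w**7 - 2w**6 - 66w**5 + 8w**4 + 1301w**3 + 1890w**2 - 4212w - 7560

Apply the Euclidean algorithm:
  -5w**5 - 35w**4 + 85w**3 + 1215w**2 + 3240w + 2700 = ((5/4)w + 95/4)(-4w**4 + 48w**3 - 92w**2 - 480w + 1008) + (-940w**3 + 4000w**2 + 13380w - 21240)
  -4w**4 + 48w**3 - 92w**2 - 480w + 1008 = ((1/235)w - 364/11045)(-940w**3 + 4000w**2 + 13380w - 21240) + (-(37800/2209)w**2 + (113400/2209)w + 680400/2209)
  -940w**3 + 4000w**2 + 13380w - 21240 = ((103823/1890)w - 130331/1890)(-(37800/2209)w**2 + (113400/2209)w + 680400/2209) + (0)
Last nonzero remainder: -(37800/2209)w**2 + (113400/2209)w + 680400/2209. Dividing through by -37800/2209 gives the monic gcd w**2 - 3w - 18.
Then lcm(f, g) = f·g / gcd(f, g); expanding and making the result monic gives the answer.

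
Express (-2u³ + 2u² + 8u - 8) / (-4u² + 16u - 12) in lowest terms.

Euclidean algorithm in ℚ[u]:
  -2u³ + 2u² + 8u - 8 = ((1/2)u + 3/2)(-4u² + 16u - 12) + (-10u + 10)
  -4u² + 16u - 12 = ((2/5)u - 6/5)(-10u + 10) + (0)
Last nonzero remainder: -10u + 10. Dividing through by -10 gives the monic gcd u - 1.
Cancel u - 1 from numerator and denominator to get the reduced form.

(u² - 4)/(2u - 6)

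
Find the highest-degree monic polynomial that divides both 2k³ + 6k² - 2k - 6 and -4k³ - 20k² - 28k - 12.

Repeated division with remainder:
  2k³ + 6k² - 2k - 6 = (-1/2)(-4k³ - 20k² - 28k - 12) + (-4k² - 16k - 12)
  -4k³ - 20k² - 28k - 12 = (k + 1)(-4k² - 16k - 12) + (0)
Last nonzero remainder: -4k² - 16k - 12. Dividing through by -4 gives the monic gcd k² + 4k + 3.

k² + 4k + 3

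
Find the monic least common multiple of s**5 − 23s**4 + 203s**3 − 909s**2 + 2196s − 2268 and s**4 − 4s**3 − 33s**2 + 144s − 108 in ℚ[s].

By polynomial division,
  s**5 − 23s**4 + 203s**3 − 909s**2 + 2196s − 2268 = (s − 19)(s**4 − 4s**3 − 33s**2 + 144s − 108) + (160s**3 − 1680s**2 + 5040s − 4320)
  s**4 − 4s**3 − 33s**2 + 144s − 108 = ((1/160)s + 13/320)(160s**3 − 1680s**2 + 5040s − 4320) + ((15/4)s**2 − (135/4)s + 135/2)
  160s**3 − 1680s**2 + 5040s − 4320 = ((128/3)s − 64)((15/4)s**2 − (135/4)s + 135/2) + (0)
Last nonzero remainder: (15/4)s**2 − (135/4)s + 135/2. Dividing through by 15/4 gives the monic gcd s**2 − 9s + 18.
Then lcm(f, g) = f·g / gcd(f, g); expanding and making the result monic gives the answer.

s**7 − 18s**6 + 82s**5 + 244s**4 − 3567s**3 + 14166s**2 − 24516s + 13608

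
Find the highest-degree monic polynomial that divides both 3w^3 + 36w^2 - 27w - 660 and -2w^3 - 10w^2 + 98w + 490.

By polynomial division,
  3w^3 + 36w^2 - 27w - 660 = (-3/2)(-2w^3 - 10w^2 + 98w + 490) + (21w^2 + 120w + 75)
  -2w^3 - 10w^2 + 98w + 490 = (-(2/21)w + 10/147)(21w^2 + 120w + 75) + ((4752/49)w + 23760/49)
  21w^2 + 120w + 75 = ((343/1584)w + 245/1584)((4752/49)w + 23760/49) + (0)
Last nonzero remainder: (4752/49)w + 23760/49. Dividing through by 4752/49 gives the monic gcd w + 5.

w + 5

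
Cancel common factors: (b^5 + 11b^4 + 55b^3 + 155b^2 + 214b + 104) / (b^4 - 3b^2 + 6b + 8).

(b^3 + 8b^2 + 29b + 52)/(b^2 - 3b + 4)

Apply the Euclidean algorithm:
  b^5 + 11b^4 + 55b^3 + 155b^2 + 214b + 104 = (b + 11)(b^4 - 3b^2 + 6b + 8) + (58b^3 + 182b^2 + 140b + 16)
  b^4 - 3b^2 + 6b + 8 = ((1/58)b - 91/1682)(58b^3 + 182b^2 + 140b + 16) + ((3728/841)b^2 + (11184/841)b + 7456/841)
  58b^3 + 182b^2 + 140b + 16 = ((24389/1864)b + 841/466)((3728/841)b^2 + (11184/841)b + 7456/841) + (0)
Last nonzero remainder: (3728/841)b^2 + (11184/841)b + 7456/841. Dividing through by 3728/841 gives the monic gcd b^2 + 3b + 2.
Cancel b^2 + 3b + 2 from numerator and denominator to get the reduced form.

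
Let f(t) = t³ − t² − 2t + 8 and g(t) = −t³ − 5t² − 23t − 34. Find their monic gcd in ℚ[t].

Repeated division with remainder:
  t³ − t² − 2t + 8 = (−1)(−t³ − 5t² − 23t − 34) + (−6t² − 25t − 26)
  −t³ − 5t² − 23t − 34 = ((1/6)t + 5/36)(−6t² − 25t − 26) + (−(547/36)t − 547/18)
  −6t² − 25t − 26 = ((216/547)t + 468/547)(−(547/36)t − 547/18) + (0)
Last nonzero remainder: −(547/36)t − 547/18. Dividing through by −547/36 gives the monic gcd t + 2.

t + 2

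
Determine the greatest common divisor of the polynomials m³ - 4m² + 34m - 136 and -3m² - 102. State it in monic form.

Apply the Euclidean algorithm:
  m³ - 4m² + 34m - 136 = (-(1/3)m + 4/3)(-3m² - 102) + (0)
Last nonzero remainder: -3m² - 102. Dividing through by -3 gives the monic gcd m² + 34.

m² + 34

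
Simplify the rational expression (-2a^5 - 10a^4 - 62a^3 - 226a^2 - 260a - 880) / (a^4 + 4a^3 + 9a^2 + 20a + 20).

(-2a^3 - 10a^2 - 52a - 176)/(a^2 + 4a + 4)

Euclidean algorithm in ℚ[a]:
  -2a^5 - 10a^4 - 62a^3 - 226a^2 - 260a - 880 = (-2a - 2)(a^4 + 4a^3 + 9a^2 + 20a + 20) + (-36a^3 - 168a^2 - 180a - 840)
  a^4 + 4a^3 + 9a^2 + 20a + 20 = (-(1/36)a + 1/54)(-36a^3 - 168a^2 - 180a - 840) + ((64/9)a^2 + 320/9)
  -36a^3 - 168a^2 - 180a - 840 = (-(81/16)a - 189/8)((64/9)a^2 + 320/9) + (0)
Last nonzero remainder: (64/9)a^2 + 320/9. Dividing through by 64/9 gives the monic gcd a^2 + 5.
Cancel a^2 + 5 from numerator and denominator to get the reduced form.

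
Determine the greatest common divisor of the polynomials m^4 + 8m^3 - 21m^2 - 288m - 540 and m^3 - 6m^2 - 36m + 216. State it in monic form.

m^2 - 36

By polynomial division,
  m^4 + 8m^3 - 21m^2 - 288m - 540 = (m + 14)(m^3 - 6m^2 - 36m + 216) + (99m^2 - 3564)
  m^3 - 6m^2 - 36m + 216 = ((1/99)m - 2/33)(99m^2 - 3564) + (0)
Last nonzero remainder: 99m^2 - 3564. Dividing through by 99 gives the monic gcd m^2 - 36.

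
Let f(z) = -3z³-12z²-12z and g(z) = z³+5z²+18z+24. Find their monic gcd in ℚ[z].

Apply the Euclidean algorithm:
  -3z³-12z²-12z = (-3)(z³+5z²+18z+24) + (3z²+42z+72)
  z³+5z²+18z+24 = ((1/3)z-3)(3z²+42z+72) + (120z+240)
  3z²+42z+72 = ((1/40)z+3/10)(120z+240) + (0)
Last nonzero remainder: 120z+240. Dividing through by 120 gives the monic gcd z+2.

z+2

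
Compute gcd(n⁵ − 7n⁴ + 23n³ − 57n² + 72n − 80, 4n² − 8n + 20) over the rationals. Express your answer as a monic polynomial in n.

Repeated division with remainder:
  n⁵ − 7n⁴ + 23n³ − 57n² + 72n − 80 = ((1/4)n³ − (5/4)n² + 2n − 4)(4n² − 8n + 20) + (0)
Last nonzero remainder: 4n² − 8n + 20. Dividing through by 4 gives the monic gcd n² − 2n + 5.

n² − 2n + 5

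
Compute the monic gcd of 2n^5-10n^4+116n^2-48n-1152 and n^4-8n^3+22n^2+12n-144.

By polynomial division,
  2n^5-10n^4+116n^2-48n-1152 = (2n+6)(n^4-8n^3+22n^2+12n-144) + (4n^3-40n^2+168n-288)
  n^4-8n^3+22n^2+12n-144 = ((1/4)n+1/2)(4n^3-40n^2+168n-288) + (0)
Last nonzero remainder: 4n^3-40n^2+168n-288. Dividing through by 4 gives the monic gcd n^3-10n^2+42n-72.

n^3-10n^2+42n-72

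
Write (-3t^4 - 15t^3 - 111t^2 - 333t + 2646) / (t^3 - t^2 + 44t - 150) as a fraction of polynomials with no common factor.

(-3t^3 - 24t^2 - 183t - 882)/(t^2 + 2t + 50)

By polynomial division,
  -3t^4 - 15t^3 - 111t^2 - 333t + 2646 = (-3t - 18)(t^3 - t^2 + 44t - 150) + (3t^2 + 9t - 54)
  t^3 - t^2 + 44t - 150 = ((1/3)t - 4/3)(3t^2 + 9t - 54) + (74t - 222)
  3t^2 + 9t - 54 = ((3/74)t + 9/37)(74t - 222) + (0)
Last nonzero remainder: 74t - 222. Dividing through by 74 gives the monic gcd t - 3.
Cancel t - 3 from numerator and denominator to get the reduced form.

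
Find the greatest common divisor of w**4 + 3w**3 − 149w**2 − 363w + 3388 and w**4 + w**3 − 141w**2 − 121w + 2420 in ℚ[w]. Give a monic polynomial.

Repeated division with remainder:
  w**4 + 3w**3 − 149w**2 − 363w + 3388 = (w**4 + w**3 − 141w**2 − 121w + 2420) + (2w**3 − 8w**2 − 242w + 968)
  w**4 + w**3 − 141w**2 − 121w + 2420 = ((1/2)w + 5/2)(2w**3 − 8w**2 − 242w + 968) + (0)
Last nonzero remainder: 2w**3 − 8w**2 − 242w + 968. Dividing through by 2 gives the monic gcd w**3 − 4w**2 − 121w + 484.

w**3 − 4w**2 − 121w + 484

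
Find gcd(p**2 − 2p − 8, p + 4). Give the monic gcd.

1

Apply the Euclidean algorithm:
  p**2 − 2p − 8 = (p − 6)(p + 4) + (16)
  p + 4 = ((1/16)p + 1/4)(16) + (0)
The last nonzero remainder is the constant 16, so the polynomials are coprime and gcd = 1.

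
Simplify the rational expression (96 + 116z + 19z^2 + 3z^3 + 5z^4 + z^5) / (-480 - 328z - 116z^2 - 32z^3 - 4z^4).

(-8 - 5z + 2z^2 - z^3)/(40 + 4z + 4z^2)

Apply the Euclidean algorithm:
  z^5 + 5z^4 + 3z^3 + 19z^2 + 116z + 96 = (-(1/4)z + 3/4)(-4z^4 - 32z^3 - 116z^2 - 328z - 480) + (-2z^3 + 24z^2 + 242z + 456)
  -4z^4 - 32z^3 - 116z^2 - 328z - 480 = (2z + 40)(-2z^3 + 24z^2 + 242z + 456) + (-1560z^2 - 10920z - 18720)
  -2z^3 + 24z^2 + 242z + 456 = ((1/780)z - 19/780)(-1560z^2 - 10920z - 18720) + (0)
Last nonzero remainder: -1560z^2 - 10920z - 18720. Dividing through by -1560 gives the monic gcd z^2 + 7z + 12.
Cancel z^2 + 7z + 12 from numerator and denominator to get the reduced form.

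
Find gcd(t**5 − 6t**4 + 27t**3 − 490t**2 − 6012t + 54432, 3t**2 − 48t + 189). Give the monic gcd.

t**2 − 16t + 63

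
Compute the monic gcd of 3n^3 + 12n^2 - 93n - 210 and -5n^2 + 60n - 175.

n - 5

Euclidean algorithm in ℚ[n]:
  3n^3 + 12n^2 - 93n - 210 = (-(3/5)n - 48/5)(-5n^2 + 60n - 175) + (378n - 1890)
  -5n^2 + 60n - 175 = (-(5/378)n + 5/54)(378n - 1890) + (0)
Last nonzero remainder: 378n - 1890. Dividing through by 378 gives the monic gcd n - 5.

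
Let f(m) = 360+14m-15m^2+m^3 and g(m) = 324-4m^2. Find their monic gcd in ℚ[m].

-9+m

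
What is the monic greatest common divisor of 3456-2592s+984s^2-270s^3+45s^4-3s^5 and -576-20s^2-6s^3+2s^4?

Apply the Euclidean algorithm:
  -3s^5+45s^4-270s^3+984s^2-2592s+3456 = (-(3/2)s+18)(2s^4-6s^3-20s^2-576) + (-192s^3+1344s^2-3456s+13824)
  2s^4-6s^3-20s^2-576 = (-(1/96)s-1/24)(-192s^3+1344s^2-3456s+13824) + (0)
Last nonzero remainder: -192s^3+1344s^2-3456s+13824. Dividing through by -192 gives the monic gcd s^3-7s^2+18s-72.

-72+18s-7s^2+s^3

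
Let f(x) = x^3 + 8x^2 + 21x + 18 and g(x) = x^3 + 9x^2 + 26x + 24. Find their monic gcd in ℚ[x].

x^2 + 5x + 6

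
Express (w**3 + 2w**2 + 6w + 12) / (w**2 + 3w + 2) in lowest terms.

(w**2 + 6)/(w + 1)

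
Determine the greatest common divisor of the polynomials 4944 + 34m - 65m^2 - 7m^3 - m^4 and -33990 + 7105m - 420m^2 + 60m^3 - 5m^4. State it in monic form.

-618 + 73m - m^2 + m^3

Euclidean algorithm in ℚ[m]:
  -m^4 - 7m^3 - 65m^2 + 34m + 4944 = (1/5)(-5m^4 + 60m^3 - 420m^2 + 7105m - 33990) + (-19m^3 + 19m^2 - 1387m + 11742)
  -5m^4 + 60m^3 - 420m^2 + 7105m - 33990 = ((5/19)m - 55/19)(-19m^3 + 19m^2 - 1387m + 11742) + (0)
Last nonzero remainder: -19m^3 + 19m^2 - 1387m + 11742. Dividing through by -19 gives the monic gcd m^3 - m^2 + 73m - 618.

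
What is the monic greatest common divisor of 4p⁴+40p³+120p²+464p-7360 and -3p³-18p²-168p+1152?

Euclidean algorithm in ℚ[p]:
  4p⁴+40p³+120p²+464p-7360 = (-(4/3)p-16/3)(-3p³-18p²-168p+1152) + (-200p²+1104p-1216)
  -3p³-18p²-168p+1152 = ((3/200)p+108/625)(-200p²+1104p-1216) + (-(212832/625)p+851328/625)
  -200p²+1104p-1216 = ((15625/26604)p-11875/13302)(-(212832/625)p+851328/625) + (0)
Last nonzero remainder: -(212832/625)p+851328/625. Dividing through by -212832/625 gives the monic gcd p-4.

p-4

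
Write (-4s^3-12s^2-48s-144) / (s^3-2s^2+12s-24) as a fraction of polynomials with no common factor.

(-4s-12)/(s-2)

Euclidean algorithm in ℚ[s]:
  -4s^3-12s^2-48s-144 = (-4)(s^3-2s^2+12s-24) + (-20s^2-240)
  s^3-2s^2+12s-24 = (-(1/20)s+1/10)(-20s^2-240) + (0)
Last nonzero remainder: -20s^2-240. Dividing through by -20 gives the monic gcd s^2+12.
Cancel s^2+12 from numerator and denominator to get the reduced form.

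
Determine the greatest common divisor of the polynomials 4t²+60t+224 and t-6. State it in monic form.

Repeated division with remainder:
  4t²+60t+224 = (4t+84)(t-6) + (728)
  t-6 = ((1/728)t-3/364)(728) + (0)
The last nonzero remainder is the constant 728, so the polynomials are coprime and gcd = 1.

1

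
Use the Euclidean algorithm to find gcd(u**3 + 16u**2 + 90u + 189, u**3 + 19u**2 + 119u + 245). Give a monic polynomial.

By polynomial division,
  u**3 + 16u**2 + 90u + 189 = (u**3 + 19u**2 + 119u + 245) + (-3u**2 - 29u - 56)
  u**3 + 19u**2 + 119u + 245 = (-(1/3)u - 28/9)(-3u**2 - 29u - 56) + ((91/9)u + 637/9)
  -3u**2 - 29u - 56 = (-(27/91)u - 72/91)((91/9)u + 637/9) + (0)
Last nonzero remainder: (91/9)u + 637/9. Dividing through by 91/9 gives the monic gcd u + 7.

u + 7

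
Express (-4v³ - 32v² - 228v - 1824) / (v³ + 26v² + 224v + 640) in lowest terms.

(-4v² - 228)/(v² + 18v + 80)

Apply the Euclidean algorithm:
  -4v³ - 32v² - 228v - 1824 = (-4)(v³ + 26v² + 224v + 640) + (72v² + 668v + 736)
  v³ + 26v² + 224v + 640 = ((1/72)v + 301/1296)(72v² + 668v + 736) + ((18997/324)v + 37994/81)
  72v² + 668v + 736 = ((23328/18997)v + 29808/18997)((18997/324)v + 37994/81) + (0)
Last nonzero remainder: (18997/324)v + 37994/81. Dividing through by 18997/324 gives the monic gcd v + 8.
Cancel v + 8 from numerator and denominator to get the reduced form.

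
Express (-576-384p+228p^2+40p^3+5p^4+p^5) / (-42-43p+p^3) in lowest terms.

(-96+48p-2p^2+p^3)/(-7+p)

Repeated division with remainder:
  p^5+5p^4+40p^3+228p^2-384p-576 = (p^2+5p+83)(p^3-43p-42) + (485p^2+3395p+2910)
  p^3-43p-42 = ((1/485)p-7/485)(485p^2+3395p+2910) + (0)
Last nonzero remainder: 485p^2+3395p+2910. Dividing through by 485 gives the monic gcd p^2+7p+6.
Cancel p^2+7p+6 from numerator and denominator to get the reduced form.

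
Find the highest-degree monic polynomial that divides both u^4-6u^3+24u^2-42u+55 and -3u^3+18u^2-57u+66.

Euclidean algorithm in ℚ[u]:
  u^4-6u^3+24u^2-42u+55 = (-(1/3)u)(-3u^3+18u^2-57u+66) + (5u^2-20u+55)
  -3u^3+18u^2-57u+66 = (-(3/5)u+6/5)(5u^2-20u+55) + (0)
Last nonzero remainder: 5u^2-20u+55. Dividing through by 5 gives the monic gcd u^2-4u+11.

u^2-4u+11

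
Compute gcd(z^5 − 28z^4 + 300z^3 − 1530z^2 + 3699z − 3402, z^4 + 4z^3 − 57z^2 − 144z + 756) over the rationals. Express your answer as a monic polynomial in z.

By polynomial division,
  z^5 − 28z^4 + 300z^3 − 1530z^2 + 3699z − 3402 = (z − 32)(z^4 + 4z^3 − 57z^2 − 144z + 756) + (485z^3 − 3210z^2 − 1665z + 20790)
  z^4 + 4z^3 − 57z^2 − 144z + 756 = ((1/485)z + 206/9409)(485z^3 − 3210z^2 − 1665z + 20790) + ((157248/9409)z^2 − (1415232/9409)z + 2830464/9409)
  485z^3 − 3210z^2 − 1665z + 20790 = ((4563365/157248)z + 517495/7488)((157248/9409)z^2 − (1415232/9409)z + 2830464/9409) + (0)
Last nonzero remainder: (157248/9409)z^2 − (1415232/9409)z + 2830464/9409. Dividing through by 157248/9409 gives the monic gcd z^2 − 9z + 18.

z^2 − 9z + 18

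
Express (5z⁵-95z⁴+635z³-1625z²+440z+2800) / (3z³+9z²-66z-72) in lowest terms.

Euclidean algorithm in ℚ[z]:
  5z⁵-95z⁴+635z³-1625z²+440z+2800 = ((5/3)z²-(110/3)z+1075/3)(3z³+9z²-66z-72) + (-7150z²+21450z+28600)
  3z³+9z²-66z-72 = (-(3/7150)z-9/3575)(-7150z²+21450z+28600) + (0)
Last nonzero remainder: -7150z²+21450z+28600. Dividing through by -7150 gives the monic gcd z²-3z-4.
Cancel z²-3z-4 from numerator and denominator to get the reduced form.

(5z³-80z²+415z-700)/(3z+18)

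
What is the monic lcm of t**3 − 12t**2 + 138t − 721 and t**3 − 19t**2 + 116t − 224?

t**5 − 24t**4 + 314t**3 − 2761t**2 + 13068t − 23072

Repeated division with remainder:
  t**3 − 12t**2 + 138t − 721 = (t**3 − 19t**2 + 116t − 224) + (7t**2 + 22t − 497)
  t**3 − 19t**2 + 116t − 224 = ((1/7)t − 155/49)(7t**2 + 22t − 497) + ((12573/49)t − 12573/7)
  7t**2 + 22t − 497 = ((343/12573)t + 3479/12573)((12573/49)t − 12573/7) + (0)
Last nonzero remainder: (12573/49)t − 12573/7. Dividing through by 12573/49 gives the monic gcd t − 7.
Then lcm(f, g) = f·g / gcd(f, g); expanding and making the result monic gives the answer.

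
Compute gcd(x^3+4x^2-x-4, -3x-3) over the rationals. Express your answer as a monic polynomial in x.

x+1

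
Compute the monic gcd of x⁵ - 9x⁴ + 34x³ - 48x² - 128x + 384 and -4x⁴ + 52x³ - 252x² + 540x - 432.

x² - 7x + 12

Repeated division with remainder:
  x⁵ - 9x⁴ + 34x³ - 48x² - 128x + 384 = (-(1/4)x - 1)(-4x⁴ + 52x³ - 252x² + 540x - 432) + (23x³ - 165x² + 304x - 48)
  -4x⁴ + 52x³ - 252x² + 540x - 432 = (-(4/23)x + 536/529)(23x³ - 165x² + 304x - 48) + (-(16900/529)x² + (118300/529)x - 202800/529)
  23x³ - 165x² + 304x - 48 = (-(12167/16900)x + 529/4225)(-(16900/529)x² + (118300/529)x - 202800/529) + (0)
Last nonzero remainder: -(16900/529)x² + (118300/529)x - 202800/529. Dividing through by -16900/529 gives the monic gcd x² - 7x + 12.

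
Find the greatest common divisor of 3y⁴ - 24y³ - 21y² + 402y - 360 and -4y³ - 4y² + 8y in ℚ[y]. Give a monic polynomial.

Repeated division with remainder:
  3y⁴ - 24y³ - 21y² + 402y - 360 = (-(3/4)y + 27/4)(-4y³ - 4y² + 8y) + (12y² + 348y - 360)
  -4y³ - 4y² + 8y = (-(1/3)y + 28/3)(12y² + 348y - 360) + (-3360y + 3360)
  12y² + 348y - 360 = (-(1/280)y - 3/28)(-3360y + 3360) + (0)
Last nonzero remainder: -3360y + 3360. Dividing through by -3360 gives the monic gcd y - 1.

y - 1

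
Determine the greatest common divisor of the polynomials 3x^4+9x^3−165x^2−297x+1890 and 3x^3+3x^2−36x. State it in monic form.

Euclidean algorithm in ℚ[x]:
  3x^4+9x^3−165x^2−297x+1890 = (x+2)(3x^3+3x^2−36x) + (−135x^2−225x+1890)
  3x^3+3x^2−36x = (−(1/45)x+2/135)(−135x^2−225x+1890) + ((28/3)x−28)
  −135x^2−225x+1890 = (−(405/28)x−135/2)((28/3)x−28) + (0)
Last nonzero remainder: (28/3)x−28. Dividing through by 28/3 gives the monic gcd x−3.

x−3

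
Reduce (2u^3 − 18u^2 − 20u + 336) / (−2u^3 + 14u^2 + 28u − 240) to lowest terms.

(−u + 7)/(u − 5)

By polynomial division,
  2u^3 − 18u^2 − 20u + 336 = (−1)(−2u^3 + 14u^2 + 28u − 240) + (−4u^2 + 8u + 96)
  −2u^3 + 14u^2 + 28u − 240 = ((1/2)u − 5/2)(−4u^2 + 8u + 96) + (0)
Last nonzero remainder: −4u^2 + 8u + 96. Dividing through by −4 gives the monic gcd u^2 − 2u − 24.
Cancel u^2 − 2u − 24 from numerator and denominator to get the reduced form.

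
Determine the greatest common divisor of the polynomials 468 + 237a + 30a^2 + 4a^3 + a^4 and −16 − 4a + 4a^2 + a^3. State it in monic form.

4 + a

Euclidean algorithm in ℚ[a]:
  a^4 + 4a^3 + 30a^2 + 237a + 468 = (a)(a^3 + 4a^2 − 4a − 16) + (34a^2 + 253a + 468)
  a^3 + 4a^2 − 4a − 16 = ((1/34)a − 117/1156)(34a^2 + 253a + 468) + ((9065/1156)a + 9065/289)
  34a^2 + 253a + 468 = ((39304/9065)a + 135252/9065)((9065/1156)a + 9065/289) + (0)
Last nonzero remainder: (9065/1156)a + 9065/289. Dividing through by 9065/1156 gives the monic gcd a + 4.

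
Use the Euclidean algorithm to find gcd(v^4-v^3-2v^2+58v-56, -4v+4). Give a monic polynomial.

Apply the Euclidean algorithm:
  v^4-v^3-2v^2+58v-56 = (-(1/4)v^3+(1/2)v-14)(-4v+4) + (0)
Last nonzero remainder: -4v+4. Dividing through by -4 gives the monic gcd v-1.

v-1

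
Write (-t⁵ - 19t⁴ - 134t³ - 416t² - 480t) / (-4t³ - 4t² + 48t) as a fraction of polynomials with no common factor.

(t³ + 15t² + 74t + 120)/(4t - 12)

Repeated division with remainder:
  -t⁵ - 19t⁴ - 134t³ - 416t² - 480t = ((1/4)t² + (9/2)t + 32)(-4t³ - 4t² + 48t) + (-504t² - 2016t)
  -4t³ - 4t² + 48t = ((1/126)t - 1/42)(-504t² - 2016t) + (0)
Last nonzero remainder: -504t² - 2016t. Dividing through by -504 gives the monic gcd t² + 4t.
Cancel t² + 4t from numerator and denominator to get the reduced form.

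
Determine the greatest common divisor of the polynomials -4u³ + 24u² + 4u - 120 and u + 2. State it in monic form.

Repeated division with remainder:
  -4u³ + 24u² + 4u - 120 = (-4u² + 32u - 60)(u + 2) + (0)
The last nonzero remainder u + 2 is already monic.

u + 2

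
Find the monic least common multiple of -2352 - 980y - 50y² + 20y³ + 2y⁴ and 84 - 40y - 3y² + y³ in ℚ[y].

2352 - 196y - 440y² - 45y³ + 8y⁴ + y⁵

Repeated division with remainder:
  2y⁴ + 20y³ - 50y² - 980y - 2352 = (2y + 26)(y³ - 3y² - 40y + 84) + (108y² - 108y - 4536)
  y³ - 3y² - 40y + 84 = ((1/108)y - 1/54)(108y² - 108y - 4536) + (0)
Last nonzero remainder: 108y² - 108y - 4536. Dividing through by 108 gives the monic gcd y² - y - 42.
Then lcm(f, g) = f·g / gcd(f, g); expanding and making the result monic gives the answer.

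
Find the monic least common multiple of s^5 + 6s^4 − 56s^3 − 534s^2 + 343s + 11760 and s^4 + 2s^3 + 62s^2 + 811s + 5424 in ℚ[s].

s^7 − 3s^6 + 3s^5 + 648s^4 − 1179s^3 − 51669s^2 − 67081s + 1328880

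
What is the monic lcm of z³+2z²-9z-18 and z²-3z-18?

z⁴-4z³-21z²+36z+108

Apply the Euclidean algorithm:
  z³+2z²-9z-18 = (z+5)(z²-3z-18) + (24z+72)
  z²-3z-18 = ((1/24)z-1/4)(24z+72) + (0)
Last nonzero remainder: 24z+72. Dividing through by 24 gives the monic gcd z+3.
Then lcm(f, g) = f·g / gcd(f, g); expanding and making the result monic gives the answer.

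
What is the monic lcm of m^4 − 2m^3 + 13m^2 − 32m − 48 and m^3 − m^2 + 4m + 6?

m^6 − 4m^5 + 23m^4 − 70m^3 + 94m^2 − 96m − 288

Euclidean algorithm in ℚ[m]:
  m^4 − 2m^3 + 13m^2 − 32m − 48 = (m − 1)(m^3 − m^2 + 4m + 6) + (8m^2 − 34m − 42)
  m^3 − m^2 + 4m + 6 = ((1/8)m + 13/32)(8m^2 − 34m − 42) + ((369/16)m + 369/16)
  8m^2 − 34m − 42 = ((128/369)m − 224/123)((369/16)m + 369/16) + (0)
Last nonzero remainder: (369/16)m + 369/16. Dividing through by 369/16 gives the monic gcd m + 1.
Then lcm(f, g) = f·g / gcd(f, g); expanding and making the result monic gives the answer.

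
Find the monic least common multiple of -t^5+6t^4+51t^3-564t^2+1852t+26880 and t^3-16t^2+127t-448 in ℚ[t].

t^6-13t^5-9t^4+921t^3-5800t^2-13916t+188160

Repeated division with remainder:
  -t^5+6t^4+51t^3-564t^2+1852t+26880 = (-t^2-10t+18)(t^3-16t^2+127t-448) + (546t^2-4914t+34944)
  t^3-16t^2+127t-448 = ((1/546)t-1/78)(546t^2-4914t+34944) + (0)
Last nonzero remainder: 546t^2-4914t+34944. Dividing through by 546 gives the monic gcd t^2-9t+64.
Then lcm(f, g) = f·g / gcd(f, g); expanding and making the result monic gives the answer.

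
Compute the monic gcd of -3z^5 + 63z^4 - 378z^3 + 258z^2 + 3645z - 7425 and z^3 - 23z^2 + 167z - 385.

z^2 - 16z + 55

Apply the Euclidean algorithm:
  -3z^5 + 63z^4 - 378z^3 + 258z^2 + 3645z - 7425 = (-3z^2 - 6z - 15)(z^3 - 23z^2 + 167z - 385) + (-240z^2 + 3840z - 13200)
  z^3 - 23z^2 + 167z - 385 = (-(1/240)z + 7/240)(-240z^2 + 3840z - 13200) + (0)
Last nonzero remainder: -240z^2 + 3840z - 13200. Dividing through by -240 gives the monic gcd z^2 - 16z + 55.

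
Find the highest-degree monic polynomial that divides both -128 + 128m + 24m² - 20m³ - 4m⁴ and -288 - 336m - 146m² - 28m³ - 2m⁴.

16 + 8m + m²

Repeated division with remainder:
  -4m⁴ - 20m³ + 24m² + 128m - 128 = (2)(-2m⁴ - 28m³ - 146m² - 336m - 288) + (36m³ + 316m² + 800m + 448)
  -2m⁴ - 28m³ - 146m² - 336m - 288 = (-(1/18)m - 47/162)(36m³ + 316m² + 800m + 448) + (-(800/81)m² - (6400/81)m - 12800/81)
  36m³ + 316m² + 800m + 448 = (-(729/200)m - 567/200)(-(800/81)m² - (6400/81)m - 12800/81) + (0)
Last nonzero remainder: -(800/81)m² - (6400/81)m - 12800/81. Dividing through by -800/81 gives the monic gcd m² + 8m + 16.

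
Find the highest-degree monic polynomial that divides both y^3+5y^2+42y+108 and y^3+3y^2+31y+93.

y+3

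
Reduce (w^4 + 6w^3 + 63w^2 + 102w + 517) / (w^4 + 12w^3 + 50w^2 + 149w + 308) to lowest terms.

(w^2 + 5w + 47)/(w^2 + 11w + 28)

By polynomial division,
  w^4 + 6w^3 + 63w^2 + 102w + 517 = (w^4 + 12w^3 + 50w^2 + 149w + 308) + (-6w^3 + 13w^2 - 47w + 209)
  w^4 + 12w^3 + 50w^2 + 149w + 308 = (-(1/6)w - 85/36)(-6w^3 + 13w^2 - 47w + 209) + ((2623/36)w^2 + (2623/36)w + 28853/36)
  -6w^3 + 13w^2 - 47w + 209 = (-(216/2623)w + 684/2623)((2623/36)w^2 + (2623/36)w + 28853/36) + (0)
Last nonzero remainder: (2623/36)w^2 + (2623/36)w + 28853/36. Dividing through by 2623/36 gives the monic gcd w^2 + w + 11.
Cancel w^2 + w + 11 from numerator and denominator to get the reduced form.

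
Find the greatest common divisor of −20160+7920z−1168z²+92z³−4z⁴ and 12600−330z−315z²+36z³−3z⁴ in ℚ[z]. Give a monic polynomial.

−840+190z−17z²+z³

By polynomial division,
  −4z⁴+92z³−1168z²+7920z−20160 = (4/3)(−3z⁴+36z³−315z²−330z+12600) + (44z³−748z²+8360z−36960)
  −3z⁴+36z³−315z²−330z+12600 = (−(3/44)z−15/44)(44z³−748z²+8360z−36960) + (0)
Last nonzero remainder: 44z³−748z²+8360z−36960. Dividing through by 44 gives the monic gcd z³−17z²+190z−840.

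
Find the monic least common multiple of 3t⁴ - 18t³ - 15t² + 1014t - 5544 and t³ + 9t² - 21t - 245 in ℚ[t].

Repeated division with remainder:
  3t⁴ - 18t³ - 15t² + 1014t - 5544 = (3t - 45)(t³ + 9t² - 21t - 245) + (453t² + 804t - 16569)
  t³ + 9t² - 21t - 245 = ((1/453)t + 1091/68403)(453t² + 804t - 16569) + ((62764/22801)t + 439348/22801)
  453t² + 804t - 16569 = ((10328853/62764)t - 53969967/62764)((62764/22801)t + 439348/22801) + (0)
Last nonzero remainder: (62764/22801)t + 439348/22801. Dividing through by 62764/22801 gives the monic gcd t + 7.
Then lcm(f, g) = f·g / gcd(f, g); expanding and making the result monic gives the answer.

t⁶ - 4t⁵ - 52t⁴ + 538t³ - 997t² - 15526t + 64680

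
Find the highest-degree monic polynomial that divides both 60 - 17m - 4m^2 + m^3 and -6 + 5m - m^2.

Repeated division with remainder:
  m^3 - 4m^2 - 17m + 60 = (-m - 1)(-m^2 + 5m - 6) + (-18m + 54)
  -m^2 + 5m - 6 = ((1/18)m - 1/9)(-18m + 54) + (0)
Last nonzero remainder: -18m + 54. Dividing through by -18 gives the monic gcd m - 3.

-3 + m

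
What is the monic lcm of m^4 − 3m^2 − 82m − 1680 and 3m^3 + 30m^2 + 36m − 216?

m^6 + 4m^5 − 15m^4 − 94m^3 − 1972m^2 − 5736m + 20160

By polynomial division,
  m^4 − 3m^2 − 82m − 1680 = ((1/3)m − 10/3)(3m^3 + 30m^2 + 36m − 216) + (85m^2 + 110m − 2400)
  3m^3 + 30m^2 + 36m − 216 = ((3/85)m + 444/1445)(85m^2 + 110m − 2400) + ((25116/289)m + 150696/289)
  85m^2 + 110m − 2400 = ((24565/25116)m − 28900/6279)((25116/289)m + 150696/289) + (0)
Last nonzero remainder: (25116/289)m + 150696/289. Dividing through by 25116/289 gives the monic gcd m + 6.
Then lcm(f, g) = f·g / gcd(f, g); expanding and making the result monic gives the answer.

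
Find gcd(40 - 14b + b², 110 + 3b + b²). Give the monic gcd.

1

Apply the Euclidean algorithm:
  b² - 14b + 40 = (b² + 3b + 110) + (-17b - 70)
  b² + 3b + 110 = (-(1/17)b + 19/289)(-17b - 70) + (33120/289)
  -17b - 70 = (-(4913/33120)b - 2023/3312)(33120/289) + (0)
The last nonzero remainder is the constant 33120/289, so the polynomials are coprime and gcd = 1.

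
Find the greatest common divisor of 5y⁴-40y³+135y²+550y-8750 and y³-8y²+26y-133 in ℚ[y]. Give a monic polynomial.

y-7

Apply the Euclidean algorithm:
  5y⁴-40y³+135y²+550y-8750 = (5y)(y³-8y²+26y-133) + (5y²+1215y-8750)
  y³-8y²+26y-133 = ((1/5)y-251/5)(5y²+1215y-8750) + (62769y-439383)
  5y²+1215y-8750 = ((5/62769)y+1250/62769)(62769y-439383) + (0)
Last nonzero remainder: 62769y-439383. Dividing through by 62769 gives the monic gcd y-7.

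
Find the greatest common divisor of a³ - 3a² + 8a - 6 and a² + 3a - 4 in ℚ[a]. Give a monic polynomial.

a - 1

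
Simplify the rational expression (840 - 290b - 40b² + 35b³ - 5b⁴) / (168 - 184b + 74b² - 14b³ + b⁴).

Repeated division with remainder:
  -5b⁴ + 35b³ - 40b² - 290b + 840 = (-5)(b⁴ - 14b³ + 74b² - 184b + 168) + (-35b³ + 330b² - 1210b + 1680)
  b⁴ - 14b³ + 74b² - 184b + 168 = (-(1/35)b + 32/245)(-35b³ + 330b² - 1210b + 1680) + (-(180/49)b² + (1080/49)b - 360/7)
  -35b³ + 330b² - 1210b + 1680 = ((343/36)b - 98/3)(-(180/49)b² + (1080/49)b - 360/7) + (0)
Last nonzero remainder: -(180/49)b² + (1080/49)b - 360/7. Dividing through by -180/49 gives the monic gcd b² - 6b + 14.
Cancel b² - 6b + 14 from numerator and denominator to get the reduced form.

(60 + 5b - 5b²)/(12 - 8b + b²)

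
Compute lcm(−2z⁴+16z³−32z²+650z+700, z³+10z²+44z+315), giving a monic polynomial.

z⁵+z⁴−56z³−181z²−3275z−3150

Apply the Euclidean algorithm:
  −2z⁴+16z³−32z²+650z+700 = (−2z+36)(z³+10z²+44z+315) + (−304z²−304z−10640)
  z³+10z²+44z+315 = (−(1/304)z−9/304)(−304z²−304z−10640) + (0)
Last nonzero remainder: −304z²−304z−10640. Dividing through by −304 gives the monic gcd z²+z+35.
Then lcm(f, g) = f·g / gcd(f, g); expanding and making the result monic gives the answer.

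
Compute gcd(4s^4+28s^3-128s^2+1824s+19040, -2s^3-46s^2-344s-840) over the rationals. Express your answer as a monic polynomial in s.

s^2+17s+70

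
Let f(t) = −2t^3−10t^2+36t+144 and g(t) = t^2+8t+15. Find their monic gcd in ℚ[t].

By polynomial division,
  −2t^3−10t^2+36t+144 = (−2t+6)(t^2+8t+15) + (18t+54)
  t^2+8t+15 = ((1/18)t+5/18)(18t+54) + (0)
Last nonzero remainder: 18t+54. Dividing through by 18 gives the monic gcd t+3.

t+3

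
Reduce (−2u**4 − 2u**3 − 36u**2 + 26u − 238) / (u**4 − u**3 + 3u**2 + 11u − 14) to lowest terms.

(−2u**2 − 6u − 34)/(u**2 + u − 2)

Repeated division with remainder:
  −2u**4 − 2u**3 − 36u**2 + 26u − 238 = (−2)(u**4 − u**3 + 3u**2 + 11u − 14) + (−4u**3 − 30u**2 + 48u − 266)
  u**4 − u**3 + 3u**2 + 11u − 14 = (−(1/4)u + 17/8)(−4u**3 − 30u**2 + 48u − 266) + ((315/4)u**2 − (315/2)u + 2205/4)
  −4u**3 − 30u**2 + 48u − 266 = (−(16/315)u − 152/315)((315/4)u**2 − (315/2)u + 2205/4) + (0)
Last nonzero remainder: (315/4)u**2 − (315/2)u + 2205/4. Dividing through by 315/4 gives the monic gcd u**2 − 2u + 7.
Cancel u**2 − 2u + 7 from numerator and denominator to get the reduced form.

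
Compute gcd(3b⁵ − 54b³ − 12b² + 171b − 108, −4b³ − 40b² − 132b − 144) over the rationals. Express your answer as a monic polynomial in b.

b² + 6b + 9

Euclidean algorithm in ℚ[b]:
  3b⁵ − 54b³ − 12b² + 171b − 108 = (−(3/4)b² + (15/2)b − 147/4)(−4b³ − 40b² − 132b − 144) + (−600b² − 3600b − 5400)
  −4b³ − 40b² − 132b − 144 = ((1/150)b + 2/75)(−600b² − 3600b − 5400) + (0)
Last nonzero remainder: −600b² − 3600b − 5400. Dividing through by −600 gives the monic gcd b² + 6b + 9.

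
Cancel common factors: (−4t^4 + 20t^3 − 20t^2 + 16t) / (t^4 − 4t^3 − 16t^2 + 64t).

(−4t^2 + 4t − 4)/(t^2 − 16)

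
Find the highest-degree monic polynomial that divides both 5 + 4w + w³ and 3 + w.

Apply the Euclidean algorithm:
  w³ + 4w + 5 = (w² - 3w + 13)(w + 3) + (-34)
  w + 3 = (-(1/34)w - 3/34)(-34) + (0)
The last nonzero remainder is the constant -34, so the polynomials are coprime and gcd = 1.

1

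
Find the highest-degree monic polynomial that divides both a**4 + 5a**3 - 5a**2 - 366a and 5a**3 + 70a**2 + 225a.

Apply the Euclidean algorithm:
  a**4 + 5a**3 - 5a**2 - 366a = ((1/5)a - 9/5)(5a**3 + 70a**2 + 225a) + (76a**2 + 39a)
  5a**3 + 70a**2 + 225a = ((5/76)a + 5125/5776)(76a**2 + 39a) + ((1099725/5776)a)
  76a**2 + 39a = ((438976/1099725)a + 75088/366575)((1099725/5776)a) + (0)
Last nonzero remainder: (1099725/5776)a. Dividing through by 1099725/5776 gives the monic gcd a.

a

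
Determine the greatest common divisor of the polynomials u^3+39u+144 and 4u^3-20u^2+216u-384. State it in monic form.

By polynomial division,
  u^3+39u+144 = (1/4)(4u^3-20u^2+216u-384) + (5u^2-15u+240)
  4u^3-20u^2+216u-384 = ((4/5)u-8/5)(5u^2-15u+240) + (0)
Last nonzero remainder: 5u^2-15u+240. Dividing through by 5 gives the monic gcd u^2-3u+48.

u^2-3u+48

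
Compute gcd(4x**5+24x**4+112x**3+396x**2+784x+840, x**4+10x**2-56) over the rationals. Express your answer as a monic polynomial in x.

Euclidean algorithm in ℚ[x]:
  4x**5+24x**4+112x**3+396x**2+784x+840 = (4x+24)(x**4+10x**2-56) + (72x**3+156x**2+1008x+2184)
  x**4+10x**2-56 = ((1/72)x-13/432)(72x**3+156x**2+1008x+2184) + ((25/36)x**2+175/18)
  72x**3+156x**2+1008x+2184 = ((2592/25)x+5616/25)((25/36)x**2+175/18) + (0)
Last nonzero remainder: (25/36)x**2+175/18. Dividing through by 25/36 gives the monic gcd x**2+14.

x**2+14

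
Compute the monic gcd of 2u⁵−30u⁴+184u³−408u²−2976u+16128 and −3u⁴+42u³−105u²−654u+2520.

By polynomial division,
  2u⁵−30u⁴+184u³−408u²−2976u+16128 = (−(2/3)u+2/3)(−3u⁴+42u³−105u²−654u+2520) + (86u³−774u²−860u+14448)
  −3u⁴+42u³−105u²−654u+2520 = (−(3/86)u+15/86)(86u³−774u²−860u+14448) + (0)
Last nonzero remainder: 86u³−774u²−860u+14448. Dividing through by 86 gives the monic gcd u³−9u²−10u+168.

u³−9u²−10u+168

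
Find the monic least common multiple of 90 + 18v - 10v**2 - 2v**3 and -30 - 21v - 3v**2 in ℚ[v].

-90 - 63v + v**2 + 7v**3 + v**4

Apply the Euclidean algorithm:
  -2v**3 - 10v**2 + 18v + 90 = ((2/3)v - 4/3)(-3v**2 - 21v - 30) + (10v + 50)
  -3v**2 - 21v - 30 = (-(3/10)v - 3/5)(10v + 50) + (0)
Last nonzero remainder: 10v + 50. Dividing through by 10 gives the monic gcd v + 5.
Then lcm(f, g) = f·g / gcd(f, g); expanding and making the result monic gives the answer.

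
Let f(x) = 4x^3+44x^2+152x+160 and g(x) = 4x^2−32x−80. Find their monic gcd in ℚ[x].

x+2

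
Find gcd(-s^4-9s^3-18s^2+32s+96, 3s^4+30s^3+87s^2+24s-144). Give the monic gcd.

s^3+11s^2+40s+48

Repeated division with remainder:
  -s^4-9s^3-18s^2+32s+96 = (-1/3)(3s^4+30s^3+87s^2+24s-144) + (s^3+11s^2+40s+48)
  3s^4+30s^3+87s^2+24s-144 = (3s-3)(s^3+11s^2+40s+48) + (0)
The last nonzero remainder s^3+11s^2+40s+48 is already monic.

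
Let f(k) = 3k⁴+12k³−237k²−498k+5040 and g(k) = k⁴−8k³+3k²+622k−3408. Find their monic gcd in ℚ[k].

k²+2k−48

Apply the Euclidean algorithm:
  3k⁴+12k³−237k²−498k+5040 = (3)(k⁴−8k³+3k²+622k−3408) + (36k³−246k²−2364k+15264)
  k⁴−8k³+3k²+622k−3408 = ((1/36)k−7/216)(36k³−246k²−2364k+15264) + ((2185/36)k²+(2185/18)k−8740/3)
  36k³−246k²−2364k+15264 = ((1296/2185)k−11448/2185)((2185/36)k²+(2185/18)k−8740/3) + (0)
Last nonzero remainder: (2185/36)k²+(2185/18)k−8740/3. Dividing through by 2185/36 gives the monic gcd k²+2k−48.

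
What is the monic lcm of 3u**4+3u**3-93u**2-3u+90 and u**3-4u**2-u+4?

Repeated division with remainder:
  3u**4+3u**3-93u**2-3u+90 = (3u+15)(u**3-4u**2-u+4) + (-30u**2+30)
  u**3-4u**2-u+4 = (-(1/30)u+2/15)(-30u**2+30) + (0)
Last nonzero remainder: -30u**2+30. Dividing through by -30 gives the monic gcd u**2-1.
Then lcm(f, g) = f·g / gcd(f, g); expanding and making the result monic gives the answer.

u**5-3u**4-35u**3+123u**2+34u-120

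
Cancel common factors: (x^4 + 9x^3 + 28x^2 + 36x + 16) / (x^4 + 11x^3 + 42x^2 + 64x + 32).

(x + 2)/(x + 4)

By polynomial division,
  x^4 + 9x^3 + 28x^2 + 36x + 16 = (x^4 + 11x^3 + 42x^2 + 64x + 32) + (−2x^3 − 14x^2 − 28x − 16)
  x^4 + 11x^3 + 42x^2 + 64x + 32 = (−(1/2)x − 2)(−2x^3 − 14x^2 − 28x − 16) + (0)
Last nonzero remainder: −2x^3 − 14x^2 − 28x − 16. Dividing through by −2 gives the monic gcd x^3 + 7x^2 + 14x + 8.
Cancel x^3 + 7x^2 + 14x + 8 from numerator and denominator to get the reduced form.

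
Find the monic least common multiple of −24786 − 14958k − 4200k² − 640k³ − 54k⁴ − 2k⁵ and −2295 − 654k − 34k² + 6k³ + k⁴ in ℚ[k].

Euclidean algorithm in ℚ[k]:
  −2k⁵ − 54k⁴ − 640k³ − 4200k² − 14958k − 24786 = (−2k − 42)(k⁴ + 6k³ − 34k² − 654k − 2295) + (−456k³ − 6936k² − 47016k − 121176)
  k⁴ + 6k³ − 34k² − 654k − 2295 = (−(1/456)k + 175/8664)(−456k³ − 6936k² − 47016k − 121176) + ((1080/361)k² + (10800/361)k + 55080/361)
  −456k³ − 6936k² − 47016k − 121176 = (−(6859/45)k − 3971/5)((1080/361)k² + (10800/361)k + 55080/361) + (0)
Last nonzero remainder: (1080/361)k² + (10800/361)k + 55080/361. Dividing through by 1080/361 gives the monic gcd k² + 10k + 51.
Then lcm(f, g) = f·g / gcd(f, g); expanding and making the result monic gives the answer.

−557685 − 386127k − 112023k² − 15321k³ − 395k⁴ + 167k⁵ + 23k⁶ + k⁷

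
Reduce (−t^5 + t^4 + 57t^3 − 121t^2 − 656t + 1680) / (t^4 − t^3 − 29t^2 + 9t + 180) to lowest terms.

Euclidean algorithm in ℚ[t]:
  −t^5 + t^4 + 57t^3 − 121t^2 − 656t + 1680 = (−t)(t^4 − t^3 − 29t^2 + 9t + 180) + (28t^3 − 112t^2 − 476t + 1680)
  t^4 − t^3 − 29t^2 + 9t + 180 = ((1/28)t + 3/28)(28t^3 − 112t^2 − 476t + 1680) + (0)
Last nonzero remainder: 28t^3 − 112t^2 − 476t + 1680. Dividing through by 28 gives the monic gcd t^3 − 4t^2 − 17t + 60.
Cancel t^3 − 4t^2 − 17t + 60 from numerator and denominator to get the reduced form.

(−t^2 − 3t + 28)/(t + 3)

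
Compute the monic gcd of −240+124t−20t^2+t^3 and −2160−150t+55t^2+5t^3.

Repeated division with remainder:
  t^3−20t^2+124t−240 = (1/5)(5t^3+55t^2−150t−2160) + (−31t^2+154t+192)
  5t^3+55t^2−150t−2160 = (−(5/31)t−2475/961)(−31t^2+154t+192) + ((266760/961)t−1600560/961)
  −31t^2+154t+192 = (−(29791/266760)t−3844/33345)((266760/961)t−1600560/961) + (0)
Last nonzero remainder: (266760/961)t−1600560/961. Dividing through by 266760/961 gives the monic gcd t−6.

−6+t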